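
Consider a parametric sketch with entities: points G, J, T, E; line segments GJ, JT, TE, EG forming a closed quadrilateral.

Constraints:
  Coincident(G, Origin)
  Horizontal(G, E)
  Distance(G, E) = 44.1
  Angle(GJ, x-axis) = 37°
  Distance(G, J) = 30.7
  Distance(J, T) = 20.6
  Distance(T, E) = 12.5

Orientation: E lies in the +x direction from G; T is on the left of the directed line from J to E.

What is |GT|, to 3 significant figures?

46.0

G is at the origin; GE is horizontal with |GE| = 44.1 and E in +x, so E = (44.1, 0). GJ runs at 37.0° with |GJ| = 30.7, so J = (24.5, 18.5). T is determined by |JT| = 20.6 and |TE| = 12.5 together: it lies at the intersection of circle(J, 20.6) and circle(E, 12.5). With |JE| = 26.9, the foot of the radical line on JE is 18.4 from J and the perpendicular offset is √(20.6² − 18.4²) = 9.18. Taking the left-of-JE solution: T = (44.2, 12.5).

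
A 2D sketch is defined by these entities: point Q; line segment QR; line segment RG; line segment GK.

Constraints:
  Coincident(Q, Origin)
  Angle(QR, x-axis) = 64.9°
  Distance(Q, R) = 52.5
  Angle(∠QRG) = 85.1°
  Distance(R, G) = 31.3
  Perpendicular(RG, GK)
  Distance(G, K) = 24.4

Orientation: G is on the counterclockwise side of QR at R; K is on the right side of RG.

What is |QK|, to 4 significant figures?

81.26

Q is at the origin; QR runs at 64.9° with length 52.5, so R = 52.5·(cos 64.9°, sin 64.9°) = (22.27, 47.54). ∠QRG = 85.1°, so RG runs at 64.9° + (180° − 85.1°) = 159.8° from the x-axis; with |RG| = 31.3, G = R + 31.3·(cos 159.8°, sin 159.8°) = (-7.104, 58.35). RG ⟂ GK; with |GK| = 24.4 on the right of RG, K = G + 24.4·(0.3453, 0.9385) = (1.321, 81.25). Then |QK| = |K − Q| = 81.26.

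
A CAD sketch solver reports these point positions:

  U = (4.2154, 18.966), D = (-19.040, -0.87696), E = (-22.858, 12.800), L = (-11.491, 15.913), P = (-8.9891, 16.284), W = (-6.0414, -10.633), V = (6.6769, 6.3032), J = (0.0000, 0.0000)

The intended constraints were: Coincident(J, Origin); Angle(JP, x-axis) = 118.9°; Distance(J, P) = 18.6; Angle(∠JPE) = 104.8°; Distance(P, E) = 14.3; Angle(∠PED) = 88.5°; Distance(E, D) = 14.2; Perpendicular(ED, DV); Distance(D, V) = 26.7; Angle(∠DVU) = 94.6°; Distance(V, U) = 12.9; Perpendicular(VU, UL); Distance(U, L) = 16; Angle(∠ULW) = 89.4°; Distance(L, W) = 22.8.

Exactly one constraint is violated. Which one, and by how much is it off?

Distance(L, W) = 22.8 — off by 4.30.

J = (0.00, 0.00) ✓; JP at 118.9° ✓; |JP| = 18.60 ✓; ∠JPE = 104.8° ✓; |PE| = 14.30 ✓; ∠PED = 88.50° ✓; |ED| = 14.20 ✓; ∠(ED, DV) = 90.00° ✓; |DV| = 26.70 ✓; ∠DVU = 94.60° ✓; |VU| = 12.90 ✓; ∠(VU, UL) = 90.00° ✓; |UL| = 16.00 ✓; ∠ULW = 89.40° ✓; |LW| = 27.10 ✗.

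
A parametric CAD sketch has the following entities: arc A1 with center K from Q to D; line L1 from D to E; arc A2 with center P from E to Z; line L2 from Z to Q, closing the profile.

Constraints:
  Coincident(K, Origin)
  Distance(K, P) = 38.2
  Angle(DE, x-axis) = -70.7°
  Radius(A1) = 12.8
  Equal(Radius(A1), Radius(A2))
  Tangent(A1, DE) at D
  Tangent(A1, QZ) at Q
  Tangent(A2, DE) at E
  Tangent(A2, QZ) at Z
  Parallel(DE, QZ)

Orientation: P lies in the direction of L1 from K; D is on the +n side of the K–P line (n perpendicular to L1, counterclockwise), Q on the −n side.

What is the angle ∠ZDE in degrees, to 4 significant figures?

33.83°

Tangency of A1 to both parallel lines with radius 12.8 puts D and Q at K ± 12.8·n: D = (12.08, 4.231), Q = (-12.08, -4.231). Equal radii place E and Z the same way about P: E = P + 12.8·n = (24.71, -31.82), Z = P − 12.8·n = (0.5450, -40.28). Then cos ∠ZDE = DZ·DE / (|DZ||DE|), giving 33.83°.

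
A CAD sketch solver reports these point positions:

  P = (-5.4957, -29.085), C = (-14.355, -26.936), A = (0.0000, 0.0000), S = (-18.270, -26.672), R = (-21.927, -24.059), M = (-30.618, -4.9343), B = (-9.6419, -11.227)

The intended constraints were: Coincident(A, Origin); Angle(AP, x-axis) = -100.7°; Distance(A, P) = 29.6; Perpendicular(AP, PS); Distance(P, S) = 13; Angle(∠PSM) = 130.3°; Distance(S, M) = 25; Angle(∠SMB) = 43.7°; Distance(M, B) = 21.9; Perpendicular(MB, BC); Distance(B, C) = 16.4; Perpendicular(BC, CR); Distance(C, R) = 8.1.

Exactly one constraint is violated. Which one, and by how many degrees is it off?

Perpendicular(BC, CR) — off by 4.10°.

A = (0.00, 0.00) ✓; AP at -100.7° ✓; |AP| = 29.60 ✓; ∠(AP, PS) = 90.00° ✓; |PS| = 13.00 ✓; ∠PSM = 130.3° ✓; |SM| = 25.00 ✓; ∠SMB = 43.70° ✓; |MB| = 21.90 ✓; ∠(MB, BC) = 90.00° ✓; |BC| = 16.40 ✓; ∠(BC, CR) = 94.10° ✗; |CR| = 8.100 ✓.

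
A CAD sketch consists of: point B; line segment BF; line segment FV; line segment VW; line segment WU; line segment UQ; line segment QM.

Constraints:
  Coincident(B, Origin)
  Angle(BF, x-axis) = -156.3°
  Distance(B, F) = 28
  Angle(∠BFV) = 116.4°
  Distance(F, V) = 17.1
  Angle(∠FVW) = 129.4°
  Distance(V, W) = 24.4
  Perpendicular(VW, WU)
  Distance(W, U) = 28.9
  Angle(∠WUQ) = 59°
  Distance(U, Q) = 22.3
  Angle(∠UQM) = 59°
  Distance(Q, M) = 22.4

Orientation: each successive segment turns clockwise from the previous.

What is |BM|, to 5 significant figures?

40.150

∠WUQ = 59.0° gives UQ at -121.50° from the x-axis; with |UQ| = 22.3, Q = (-21.297, 4.8472). ∠UQM = 59.0° gives QM at 117.50° from the x-axis; with |QM| = 22.4, M = (-31.640, 24.716). Then |BM| = |M − B| = 40.150.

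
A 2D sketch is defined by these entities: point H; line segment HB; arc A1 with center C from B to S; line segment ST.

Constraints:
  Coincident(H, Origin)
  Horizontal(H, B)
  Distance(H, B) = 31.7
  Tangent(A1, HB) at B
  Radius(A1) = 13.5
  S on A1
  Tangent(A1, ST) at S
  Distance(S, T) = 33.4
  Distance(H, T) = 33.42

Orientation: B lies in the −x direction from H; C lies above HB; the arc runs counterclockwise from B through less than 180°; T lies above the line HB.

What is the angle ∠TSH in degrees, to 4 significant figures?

71.38°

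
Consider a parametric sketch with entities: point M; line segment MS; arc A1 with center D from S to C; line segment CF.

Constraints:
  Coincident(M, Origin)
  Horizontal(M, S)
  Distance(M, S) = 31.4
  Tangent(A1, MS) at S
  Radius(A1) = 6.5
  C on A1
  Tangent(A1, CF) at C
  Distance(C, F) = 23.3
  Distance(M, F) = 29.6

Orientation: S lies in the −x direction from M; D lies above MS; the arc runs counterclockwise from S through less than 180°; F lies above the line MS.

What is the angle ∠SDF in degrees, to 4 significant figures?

139.9°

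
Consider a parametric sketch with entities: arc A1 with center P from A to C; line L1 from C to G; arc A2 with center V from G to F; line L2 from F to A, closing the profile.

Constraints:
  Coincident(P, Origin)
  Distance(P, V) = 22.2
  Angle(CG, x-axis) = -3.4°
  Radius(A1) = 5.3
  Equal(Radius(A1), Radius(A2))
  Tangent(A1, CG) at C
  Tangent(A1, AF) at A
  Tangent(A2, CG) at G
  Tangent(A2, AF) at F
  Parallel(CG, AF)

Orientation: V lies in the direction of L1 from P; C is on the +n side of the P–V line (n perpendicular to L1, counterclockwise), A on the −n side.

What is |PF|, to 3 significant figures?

22.8

Tangency of A1 to both parallel lines with radius 5.3 puts C and A at P ± 5.3·n: C = (0.314, 5.29), A = (-0.314, -5.29). Equal radii place G and F the same way about V: G = V + 5.3·n = (22.5, 3.97), F = V − 5.3·n = (21.8, -6.61). Then |PF| = |F − P| = 22.8.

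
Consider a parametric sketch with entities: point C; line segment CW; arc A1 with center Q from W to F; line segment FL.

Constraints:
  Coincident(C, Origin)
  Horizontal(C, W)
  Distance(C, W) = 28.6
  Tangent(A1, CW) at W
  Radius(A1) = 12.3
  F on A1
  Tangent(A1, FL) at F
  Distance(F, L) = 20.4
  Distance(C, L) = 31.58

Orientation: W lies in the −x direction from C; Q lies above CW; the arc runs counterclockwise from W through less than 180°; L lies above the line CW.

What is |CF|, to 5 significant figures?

19.125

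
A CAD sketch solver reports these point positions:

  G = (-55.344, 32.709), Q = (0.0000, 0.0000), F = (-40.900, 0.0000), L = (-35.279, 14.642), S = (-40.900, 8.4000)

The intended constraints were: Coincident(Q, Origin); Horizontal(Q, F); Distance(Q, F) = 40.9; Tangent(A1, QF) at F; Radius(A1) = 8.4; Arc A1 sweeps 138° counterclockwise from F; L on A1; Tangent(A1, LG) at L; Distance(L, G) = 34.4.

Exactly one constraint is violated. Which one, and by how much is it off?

Distance(L, G) = 34.4 — off by 7.40.

Q = (0.00, 0.00) ✓; Q.y = 0.00, F.y = 0.00 ✓; |QF| = 40.90 ✓; ∠(SF, FQ) = 90.00° ✓; |SF| = 8.400 ✓; bearing(S→L) − bearing(S→F) = 138.0° ✓; |SL| = 8.400 ✓; ∠(SL, LG) = 90.00° ✓; |LG| = 27.00 ✗.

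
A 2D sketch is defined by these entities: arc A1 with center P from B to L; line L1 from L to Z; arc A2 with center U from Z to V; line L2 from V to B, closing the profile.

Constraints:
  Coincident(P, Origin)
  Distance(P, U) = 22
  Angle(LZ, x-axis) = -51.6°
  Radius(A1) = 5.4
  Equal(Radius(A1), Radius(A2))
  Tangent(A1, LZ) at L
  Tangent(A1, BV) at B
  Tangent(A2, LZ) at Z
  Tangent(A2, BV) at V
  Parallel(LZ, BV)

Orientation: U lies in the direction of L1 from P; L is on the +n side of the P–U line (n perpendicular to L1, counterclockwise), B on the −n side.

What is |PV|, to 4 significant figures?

22.65

The slot axis is L1's direction at -51.6°, so u = (cos -51.6°, sin -51.6°) = (0.6211, -0.7837) and n = (−sin -51.6°, cos -51.6°) = (0.7837, 0.6211). P is at the origin and U lies 22.0 along u from P, so U = 22.0·u = (13.67, -17.24). Tangency of A1 to both parallel lines with radius 5.4 puts L and B at P ± 5.4·n: L = (4.232, 3.354), B = (-4.232, -3.354). Equal radii place Z and V the same way about U: Z = U + 5.4·n = (17.90, -13.89), V = U − 5.4·n = (9.433, -20.60). Then |PV| = |V − P| = 22.65.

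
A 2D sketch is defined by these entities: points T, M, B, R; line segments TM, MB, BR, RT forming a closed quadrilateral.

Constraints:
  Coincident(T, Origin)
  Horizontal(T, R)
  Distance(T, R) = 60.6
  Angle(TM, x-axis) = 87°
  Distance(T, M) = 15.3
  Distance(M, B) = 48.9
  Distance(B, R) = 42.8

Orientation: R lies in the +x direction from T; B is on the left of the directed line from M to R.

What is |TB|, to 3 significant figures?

58.5

Checks: |MB| = 48.90 ✓; |BR| = 42.80 ✓.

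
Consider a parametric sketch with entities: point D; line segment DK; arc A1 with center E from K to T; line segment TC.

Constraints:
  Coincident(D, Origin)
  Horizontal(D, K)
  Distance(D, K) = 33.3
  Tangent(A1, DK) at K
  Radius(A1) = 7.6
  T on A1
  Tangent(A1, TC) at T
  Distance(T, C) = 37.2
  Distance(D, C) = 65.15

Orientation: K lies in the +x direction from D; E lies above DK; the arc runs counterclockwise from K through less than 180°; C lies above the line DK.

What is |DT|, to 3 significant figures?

41.0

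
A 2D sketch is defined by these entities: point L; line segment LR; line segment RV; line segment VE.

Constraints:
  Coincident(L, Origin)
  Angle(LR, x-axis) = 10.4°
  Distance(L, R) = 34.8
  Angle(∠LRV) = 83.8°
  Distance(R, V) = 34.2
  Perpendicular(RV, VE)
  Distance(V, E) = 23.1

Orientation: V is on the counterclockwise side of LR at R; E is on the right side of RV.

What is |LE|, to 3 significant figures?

65.2

L is at the origin; LR runs at 10.4° with length 34.8, so R = 34.8·(cos 10.4°, sin 10.4°) = (34.2, 6.28). ∠LRV = 83.8°, so RV runs at 10.4° + (180° − 83.8°) = 107° from the x-axis; with |RV| = 34.2, V = R + 34.2·(cos 107°, sin 107°) = (24.5, 39.1). RV is perpendicular to VE; with |VE| = 23.1 on the right of RV, E = V + 23.1·(0.958, 0.286) = (46.6, 45.7). Then |LE| = |E − L| = 65.2.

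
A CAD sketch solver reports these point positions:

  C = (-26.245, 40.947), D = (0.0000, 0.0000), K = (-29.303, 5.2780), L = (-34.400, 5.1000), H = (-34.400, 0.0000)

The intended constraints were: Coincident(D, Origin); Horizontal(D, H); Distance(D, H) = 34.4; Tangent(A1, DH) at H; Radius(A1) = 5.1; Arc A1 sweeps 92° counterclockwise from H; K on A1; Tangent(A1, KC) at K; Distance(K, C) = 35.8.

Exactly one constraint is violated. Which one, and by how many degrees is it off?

Tangent(A1, KC) at K — off by 6.90°.

D = (0.00, 0.00) ✓; D.y = 0.00, H.y = 0.00 ✓; |DH| = 34.40 ✓; ∠(LH, HD) = 90.00° ✓; |LH| = 5.100 ✓; bearing(L→K) − bearing(L→H) = 92.00° ✓; |LK| = 5.100 ✓; ∠(LK, KC) = 96.90° ✗; |KC| = 35.80 ✓.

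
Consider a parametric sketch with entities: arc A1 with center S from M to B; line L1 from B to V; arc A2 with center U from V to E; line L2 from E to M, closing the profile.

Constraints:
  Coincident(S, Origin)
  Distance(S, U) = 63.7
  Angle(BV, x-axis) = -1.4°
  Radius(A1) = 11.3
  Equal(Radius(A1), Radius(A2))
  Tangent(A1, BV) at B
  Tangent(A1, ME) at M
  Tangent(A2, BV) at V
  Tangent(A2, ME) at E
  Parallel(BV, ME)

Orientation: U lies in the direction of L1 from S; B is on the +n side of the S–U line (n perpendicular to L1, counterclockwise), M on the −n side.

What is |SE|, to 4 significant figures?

64.69

Tangency of A1 to both parallel lines with radius 11.3 puts B and M at S ± 11.3·n: B = (0.2761, 11.30), M = (-0.2761, -11.30). Equal radii place V and E the same way about U: V = U + 11.3·n = (63.96, 9.740), E = U − 11.3·n = (63.40, -12.85). Then |SE| = |E − S| = 64.69.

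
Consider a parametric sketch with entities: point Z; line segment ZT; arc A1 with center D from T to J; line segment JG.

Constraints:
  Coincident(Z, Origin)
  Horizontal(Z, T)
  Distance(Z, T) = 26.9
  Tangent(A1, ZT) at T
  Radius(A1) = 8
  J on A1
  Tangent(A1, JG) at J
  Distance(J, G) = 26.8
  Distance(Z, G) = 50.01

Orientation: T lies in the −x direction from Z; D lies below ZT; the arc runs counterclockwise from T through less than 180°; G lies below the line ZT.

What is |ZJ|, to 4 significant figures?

35.70

Checks: |DJ| = 8.000 ✓; ∠(DJ, JG) = 90.00° ✓; |JG| = 26.80 ✓; |ZG| = 50.01 ✓.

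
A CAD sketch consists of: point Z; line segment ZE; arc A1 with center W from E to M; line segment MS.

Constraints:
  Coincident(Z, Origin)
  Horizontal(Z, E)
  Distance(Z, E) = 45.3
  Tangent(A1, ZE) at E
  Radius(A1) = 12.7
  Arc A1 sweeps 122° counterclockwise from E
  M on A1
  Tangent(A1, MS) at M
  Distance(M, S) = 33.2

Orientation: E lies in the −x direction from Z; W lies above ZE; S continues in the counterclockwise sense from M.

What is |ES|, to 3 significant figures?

48.1

Z is at the origin; Z and E share the same y with |ZE| = 45.3 and E on the −x side, so E = (-45.3, 0.00). Tangency of A1 to ZE means the radius WE is perpendicular to ZE, so W = E + (0, 12.7) = (-45.3, 12.7). On A1, E sits at bearing -90° from W; a 122° counterclockwise sweep puts M at bearing 32°, so M = W + 12.7·(cos 32°, sin 32°) = (-34.5, 19.4). Since A1 is tangent to MS there, WM ⟂ MS, so MS runs along (−sin 32°, cos 32°); with |MS| = 33.2, S = (-52.1, 47.6). Then |ES| = |S − E| = 48.1.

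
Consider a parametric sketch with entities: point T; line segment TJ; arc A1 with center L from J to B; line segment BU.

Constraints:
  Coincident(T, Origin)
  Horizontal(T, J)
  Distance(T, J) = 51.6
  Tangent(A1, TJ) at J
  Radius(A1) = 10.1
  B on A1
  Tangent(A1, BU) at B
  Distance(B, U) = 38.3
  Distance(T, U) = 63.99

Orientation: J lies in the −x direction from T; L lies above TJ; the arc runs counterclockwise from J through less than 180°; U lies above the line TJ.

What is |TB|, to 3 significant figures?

42.7

T is at the origin; T and J share the same y with |TJ| = 51.6 and J on the −x side, so J = (-51.6, 0.00). Since A1 is tangent to TJ there, LJ ⟂ TJ, so L = J + (0, 10.1) = (-51.6, 10.1). Since LB ⟂ BU (tangency), |LU| = √(10.1² + 38.3²) = 39.6 regardless of where B sits on A1. So U lies on both circle(T, 63.99) and circle(L, 39.6); the above-TJ intersection is U = (-41.8, 48.5). B is the foot of the tangent from U: B = (-41.5, 10.2).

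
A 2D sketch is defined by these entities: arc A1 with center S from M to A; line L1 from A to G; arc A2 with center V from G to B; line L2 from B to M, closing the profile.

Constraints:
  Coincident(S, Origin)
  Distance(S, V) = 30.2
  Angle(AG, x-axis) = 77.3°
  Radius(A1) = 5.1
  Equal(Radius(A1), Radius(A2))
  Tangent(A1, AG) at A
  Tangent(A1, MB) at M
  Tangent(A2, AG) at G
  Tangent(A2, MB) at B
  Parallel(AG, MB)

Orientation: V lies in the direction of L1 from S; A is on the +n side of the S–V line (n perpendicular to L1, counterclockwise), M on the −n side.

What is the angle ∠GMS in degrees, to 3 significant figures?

71.3°

Tangency of A1 to both parallel lines with radius 5.1 puts A and M at S ± 5.1·n: A = (-4.98, 1.12), M = (4.98, -1.12). Equal radii place G and B the same way about V: G = V + 5.1·n = (1.66, 30.6), B = V − 5.1·n = (11.6, 28.3). Then cos ∠GMS = MG·MS / (|MG||MS|), giving 71.3°.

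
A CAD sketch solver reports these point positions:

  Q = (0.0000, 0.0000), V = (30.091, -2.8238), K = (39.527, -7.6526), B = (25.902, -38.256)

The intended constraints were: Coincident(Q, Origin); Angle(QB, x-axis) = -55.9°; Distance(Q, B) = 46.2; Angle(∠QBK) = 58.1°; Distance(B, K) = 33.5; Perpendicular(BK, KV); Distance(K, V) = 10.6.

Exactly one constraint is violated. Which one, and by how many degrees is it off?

Perpendicular(BK, KV) — off by 3.10°.

Q = (0.00, 0.00) ✓; QB at -55.90° ✓; |QB| = 46.20 ✓; ∠QBK = 58.10° ✓; |BK| = 33.50 ✓; ∠(BK, KV) = 86.90° ✗; |KV| = 10.60 ✓.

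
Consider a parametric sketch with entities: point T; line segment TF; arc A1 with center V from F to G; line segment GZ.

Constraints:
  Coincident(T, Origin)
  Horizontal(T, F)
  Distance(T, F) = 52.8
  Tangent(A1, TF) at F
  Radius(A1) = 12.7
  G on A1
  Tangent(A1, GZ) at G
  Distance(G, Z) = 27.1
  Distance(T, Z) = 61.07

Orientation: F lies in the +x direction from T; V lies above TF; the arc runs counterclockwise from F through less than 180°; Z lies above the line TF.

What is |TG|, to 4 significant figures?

65.86

Checks: |VG| = 12.70 ✓; ∠(VG, GZ) = 90.00° ✓; |GZ| = 27.10 ✓; |TZ| = 61.07 ✓.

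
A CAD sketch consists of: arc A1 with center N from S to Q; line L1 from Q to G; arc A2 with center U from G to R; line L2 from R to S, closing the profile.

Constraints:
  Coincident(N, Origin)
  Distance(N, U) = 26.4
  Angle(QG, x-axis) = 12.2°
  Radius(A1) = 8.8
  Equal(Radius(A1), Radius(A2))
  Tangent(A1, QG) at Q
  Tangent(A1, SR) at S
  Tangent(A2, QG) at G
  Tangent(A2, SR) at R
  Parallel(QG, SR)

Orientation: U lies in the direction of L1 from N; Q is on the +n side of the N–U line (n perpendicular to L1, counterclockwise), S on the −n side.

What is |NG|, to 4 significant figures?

27.83

The slot axis is L1's direction at 12.2°, so u = (cos 12.2°, sin 12.2°) = (0.9774, 0.2113) and n = (−sin 12.2°, cos 12.2°) = (-0.2113, 0.9774). N is at the origin and U lies 26.4 along u from N, so U = 26.4·u = (25.80, 5.579). Tangency of A1 to both parallel lines with radius 8.8 puts Q and S at N ± 8.8·n: Q = (-1.860, 8.601), S = (1.860, -8.601). Equal radii place G and R the same way about U: G = U + 8.8·n = (23.94, 14.18), R = U − 8.8·n = (27.66, -3.022). Then |NG| = |G − N| = 27.83.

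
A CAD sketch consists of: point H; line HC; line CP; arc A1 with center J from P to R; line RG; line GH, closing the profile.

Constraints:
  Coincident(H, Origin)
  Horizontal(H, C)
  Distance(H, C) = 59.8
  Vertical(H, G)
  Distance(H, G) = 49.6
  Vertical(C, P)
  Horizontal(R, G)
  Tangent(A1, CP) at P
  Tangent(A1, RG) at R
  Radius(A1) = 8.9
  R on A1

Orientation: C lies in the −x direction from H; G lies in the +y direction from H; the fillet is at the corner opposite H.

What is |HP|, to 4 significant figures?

72.34

The virtual corner opposite H is at (-59.80, 49.60). A1 meets CP tangentially, so JP is at right angles to CP and A1 meets RG tangentially, so JR is at right angles to RG, with radius 8.9, so the center J sits 8.9 in from both sides at J = (-50.90, 40.70). That places the tangent points at P = (-59.80, 40.70) on CP and R = (-50.90, 49.60) on RG. Then |HP| = |P − H| = 72.34.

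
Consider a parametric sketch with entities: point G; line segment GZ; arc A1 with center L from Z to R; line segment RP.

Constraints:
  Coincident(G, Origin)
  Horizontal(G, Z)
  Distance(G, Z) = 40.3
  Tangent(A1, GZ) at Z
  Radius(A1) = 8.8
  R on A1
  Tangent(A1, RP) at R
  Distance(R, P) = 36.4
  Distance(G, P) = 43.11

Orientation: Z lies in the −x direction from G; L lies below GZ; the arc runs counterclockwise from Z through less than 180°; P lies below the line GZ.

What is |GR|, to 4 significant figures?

48.54

G is at the origin; G and Z share the same y with |GZ| = 40.3 and Z on the −x side, so Z = (-40.30, 0.000). The tangent condition forces LZ to be normal to GZ, so L = Z + (0, -8.8) = (-40.30, -8.800). Since LR ⟂ RP (tangency), |LP| = √(8.8² + 36.4²) = 37.45 regardless of where R sits on A1. So P lies on both circle(G, 43.11) and circle(L, 37.45); the below-GZ intersection is P = (-18.24, -39.06). R is the foot of the tangent from P: R = (-45.99, -15.51).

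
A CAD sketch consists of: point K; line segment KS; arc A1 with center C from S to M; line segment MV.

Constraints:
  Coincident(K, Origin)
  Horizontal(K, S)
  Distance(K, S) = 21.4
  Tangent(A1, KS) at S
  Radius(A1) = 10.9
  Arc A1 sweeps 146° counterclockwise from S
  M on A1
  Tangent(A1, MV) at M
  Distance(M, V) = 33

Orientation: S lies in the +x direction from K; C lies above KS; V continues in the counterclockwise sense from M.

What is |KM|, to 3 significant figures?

34.0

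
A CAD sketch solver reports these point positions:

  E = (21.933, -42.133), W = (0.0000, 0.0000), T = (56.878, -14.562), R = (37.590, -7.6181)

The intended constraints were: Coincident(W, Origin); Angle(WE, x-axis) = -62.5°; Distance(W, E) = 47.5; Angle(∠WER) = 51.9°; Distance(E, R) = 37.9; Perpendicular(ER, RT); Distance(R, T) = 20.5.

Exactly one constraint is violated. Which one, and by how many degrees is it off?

Perpendicular(ER, RT) — off by 4.60°.

W = (0.00, 0.00) ✓; WE at -62.50° ✓; |WE| = 47.50 ✓; ∠WER = 51.90° ✓; |ER| = 37.90 ✓; ∠(ER, RT) = 85.40° ✗; |RT| = 20.50 ✓.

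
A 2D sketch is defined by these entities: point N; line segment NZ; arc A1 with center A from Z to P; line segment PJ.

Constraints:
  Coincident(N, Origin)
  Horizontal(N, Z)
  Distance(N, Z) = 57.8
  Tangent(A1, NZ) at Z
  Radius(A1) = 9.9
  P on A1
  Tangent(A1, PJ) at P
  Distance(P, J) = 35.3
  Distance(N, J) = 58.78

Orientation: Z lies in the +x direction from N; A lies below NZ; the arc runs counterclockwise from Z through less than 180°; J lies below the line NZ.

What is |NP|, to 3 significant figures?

48.8

N is at the origin; N and Z share the same y with |NZ| = 57.8 and Z on the +x side, so Z = (57.8, 0.00). Tangency of A1 to NZ means the radius AZ is perpendicular to NZ, so A = Z + (0, -9.9) = (57.8, -9.90). Since AP ⟂ PJ (tangency), |AJ| = √(9.9² + 35.3²) = 36.7 regardless of where P sits on A1. So J lies on both circle(N, 58.78) and circle(A, 36.7); the below-NZ intersection is J = (40.8, -42.4). P is the foot of the tangent from J: P = (48.1, -7.83).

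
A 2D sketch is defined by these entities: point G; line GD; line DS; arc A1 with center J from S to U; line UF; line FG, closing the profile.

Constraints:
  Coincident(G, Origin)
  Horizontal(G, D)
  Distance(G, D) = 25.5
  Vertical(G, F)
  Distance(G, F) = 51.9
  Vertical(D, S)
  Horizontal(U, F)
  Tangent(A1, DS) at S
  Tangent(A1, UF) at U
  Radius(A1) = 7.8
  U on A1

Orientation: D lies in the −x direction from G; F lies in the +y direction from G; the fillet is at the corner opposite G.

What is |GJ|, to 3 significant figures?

47.5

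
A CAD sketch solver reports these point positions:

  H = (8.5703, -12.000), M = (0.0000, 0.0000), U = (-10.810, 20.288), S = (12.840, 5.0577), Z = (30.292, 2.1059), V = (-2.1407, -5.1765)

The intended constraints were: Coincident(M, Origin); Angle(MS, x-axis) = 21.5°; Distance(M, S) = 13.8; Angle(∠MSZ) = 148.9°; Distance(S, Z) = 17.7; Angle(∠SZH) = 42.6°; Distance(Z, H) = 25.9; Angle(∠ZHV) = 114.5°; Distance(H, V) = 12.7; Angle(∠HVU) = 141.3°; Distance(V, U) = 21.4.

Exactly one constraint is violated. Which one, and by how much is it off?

Distance(V, U) = 21.4 — off by 5.50.

M = (0.00, 0.00) ✓; MS at 21.50° ✓; |MS| = 13.80 ✓; ∠MSZ = 148.9° ✓; |SZ| = 17.70 ✓; ∠SZH = 42.60° ✓; |ZH| = 25.90 ✓; ∠ZHV = 114.5° ✓; |HV| = 12.70 ✓; ∠HVU = 141.3° ✓; |VU| = 26.90 ✗.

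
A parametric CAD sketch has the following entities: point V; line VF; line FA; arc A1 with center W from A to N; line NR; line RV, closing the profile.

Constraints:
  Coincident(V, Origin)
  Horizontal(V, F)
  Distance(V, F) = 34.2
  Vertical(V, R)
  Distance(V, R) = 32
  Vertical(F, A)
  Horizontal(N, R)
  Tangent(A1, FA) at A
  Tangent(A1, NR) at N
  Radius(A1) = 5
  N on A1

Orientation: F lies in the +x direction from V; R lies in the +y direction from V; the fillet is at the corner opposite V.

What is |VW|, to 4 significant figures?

39.77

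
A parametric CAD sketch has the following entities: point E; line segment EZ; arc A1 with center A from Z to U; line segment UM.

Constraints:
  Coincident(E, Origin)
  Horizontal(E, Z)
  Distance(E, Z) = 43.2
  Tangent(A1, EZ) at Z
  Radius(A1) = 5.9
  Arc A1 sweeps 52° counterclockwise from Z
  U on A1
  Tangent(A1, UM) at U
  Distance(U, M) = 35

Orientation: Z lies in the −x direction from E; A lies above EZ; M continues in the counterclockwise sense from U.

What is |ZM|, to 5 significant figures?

39.714

On A1, Z sits at bearing -90° from A; a 52° counterclockwise sweep puts U at bearing -38°, so U = A + 5.9·(cos -38°, sin -38°) = (-38.551, 2.2676). The tangent condition forces AU to be normal to UM, so UM runs along (−sin -38°, cos -38°); with |UM| = 35.0, M = (-17.003, 29.848). Then |ZM| = |M − Z| = 39.714.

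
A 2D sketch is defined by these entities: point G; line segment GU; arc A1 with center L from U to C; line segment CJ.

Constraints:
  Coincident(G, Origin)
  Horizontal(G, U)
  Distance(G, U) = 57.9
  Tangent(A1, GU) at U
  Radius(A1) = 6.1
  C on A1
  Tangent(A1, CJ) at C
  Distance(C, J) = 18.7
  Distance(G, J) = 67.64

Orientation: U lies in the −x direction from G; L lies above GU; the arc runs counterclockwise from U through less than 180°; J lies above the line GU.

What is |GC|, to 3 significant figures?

53.6

Checks: G = (0.00, 0.00) ✓; |LC| = 6.100 ✓; ∠(LC, CJ) = 90.00° ✓; |CJ| = 18.70 ✓; |GJ| = 67.64 ✓.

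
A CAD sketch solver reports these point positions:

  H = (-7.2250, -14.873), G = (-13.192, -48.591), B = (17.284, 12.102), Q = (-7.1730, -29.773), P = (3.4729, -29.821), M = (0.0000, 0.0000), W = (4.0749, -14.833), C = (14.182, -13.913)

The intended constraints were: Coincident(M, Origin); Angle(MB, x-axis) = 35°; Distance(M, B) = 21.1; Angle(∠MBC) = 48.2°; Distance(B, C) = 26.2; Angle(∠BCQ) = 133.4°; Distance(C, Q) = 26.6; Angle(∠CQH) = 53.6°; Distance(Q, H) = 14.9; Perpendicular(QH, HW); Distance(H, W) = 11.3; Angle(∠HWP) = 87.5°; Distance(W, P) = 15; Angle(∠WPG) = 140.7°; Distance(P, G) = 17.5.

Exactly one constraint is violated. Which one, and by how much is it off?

Distance(P, G) = 17.5 — off by 7.60.

M = (0.00, 0.00) ✓; MB at 35.00° ✓; |MB| = 21.10 ✓; ∠MBC = 48.20° ✓; |BC| = 26.20 ✓; ∠BCQ = 133.4° ✓; |CQ| = 26.60 ✓; ∠CQH = 53.60° ✓; |QH| = 14.90 ✓; ∠(QH, HW) = 90.00° ✓; |HW| = 11.30 ✓; ∠HWP = 87.50° ✓; |WP| = 15.00 ✓; ∠WPG = 140.7° ✓; |PG| = 25.10 ✗.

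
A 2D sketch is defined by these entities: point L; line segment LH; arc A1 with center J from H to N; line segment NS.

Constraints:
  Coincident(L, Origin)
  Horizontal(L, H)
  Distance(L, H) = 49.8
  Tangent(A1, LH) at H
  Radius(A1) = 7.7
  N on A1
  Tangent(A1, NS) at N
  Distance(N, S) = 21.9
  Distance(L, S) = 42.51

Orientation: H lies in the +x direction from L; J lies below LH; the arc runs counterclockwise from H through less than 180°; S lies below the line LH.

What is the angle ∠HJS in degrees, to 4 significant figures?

138.3°

L is at the origin; LH is horizontal with |LH| = 49.8 and H on the +x side, so H = (49.80, 0.000). A1 meets LH tangentially, so JH is at right angles to LH, so J = H + (0, -7.7) = (49.80, -7.700). Since JN ⟂ NS (tangency), |JS| = √(7.7² + 21.9²) = 23.21 regardless of where N sits on A1. So S lies on both circle(L, 42.51) and circle(J, 23.21); the below-LH intersection is S = (34.36, -25.03). N is the foot of the tangent from S: N = (42.68, -4.775).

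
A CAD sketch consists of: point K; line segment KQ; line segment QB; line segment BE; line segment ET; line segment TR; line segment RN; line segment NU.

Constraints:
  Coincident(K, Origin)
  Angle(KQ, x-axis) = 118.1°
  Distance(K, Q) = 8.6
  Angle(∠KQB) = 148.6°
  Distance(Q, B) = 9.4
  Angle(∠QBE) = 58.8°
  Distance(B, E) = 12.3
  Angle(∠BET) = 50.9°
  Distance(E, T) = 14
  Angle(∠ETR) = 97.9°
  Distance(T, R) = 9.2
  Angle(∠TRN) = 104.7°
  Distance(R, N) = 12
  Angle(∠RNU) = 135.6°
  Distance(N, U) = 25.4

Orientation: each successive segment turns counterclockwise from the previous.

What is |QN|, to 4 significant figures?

14.67

K is at the origin; KQ runs at 118.1° with length 8.6, so Q = (-4.051, 7.586). ∠KQB = 148.6° gives QB at 149.5° from the x-axis; with |QB| = 9.4, B = (-12.15, 12.36). ∠QBE = 58.8° gives BE at -89.30° from the x-axis; with |BE| = 12.3, E = (-12.00, 0.05807). ∠BET = 50.9° gives ET at 39.80° from the x-axis; with |ET| = 14.0, T = (-1.244, 9.020). ∠ETR = 97.9° gives TR at 121.9° from the x-axis; with |TR| = 9.2, R = (-6.105, 16.83). ∠TRN = 104.7° gives RN at -162.8° from the x-axis; with |RN| = 12.0, N = (-17.57, 13.28). Then |QN| = |N − Q| = 14.67.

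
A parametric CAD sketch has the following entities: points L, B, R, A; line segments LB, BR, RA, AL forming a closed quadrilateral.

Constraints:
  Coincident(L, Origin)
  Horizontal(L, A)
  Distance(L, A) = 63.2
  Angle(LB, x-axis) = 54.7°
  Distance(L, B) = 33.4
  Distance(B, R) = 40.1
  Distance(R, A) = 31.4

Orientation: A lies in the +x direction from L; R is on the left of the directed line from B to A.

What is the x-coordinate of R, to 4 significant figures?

59.21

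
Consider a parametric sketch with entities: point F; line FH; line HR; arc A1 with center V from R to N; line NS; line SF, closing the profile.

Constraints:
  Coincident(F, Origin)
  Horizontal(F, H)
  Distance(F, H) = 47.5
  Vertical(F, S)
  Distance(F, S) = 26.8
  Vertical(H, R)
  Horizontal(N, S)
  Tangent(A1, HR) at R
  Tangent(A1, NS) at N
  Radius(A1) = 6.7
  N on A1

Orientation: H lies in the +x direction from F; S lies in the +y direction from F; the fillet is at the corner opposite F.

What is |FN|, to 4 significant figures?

48.81

F is at the origin; F and H share the same y with |FH| = 47.5 and H on the +x side, so H = (47.50, 0.000). F and S share the same x with |FS| = 26.8 and S on the +y side, so S = (0.000, 26.80). The virtual corner opposite F is at (47.50, 26.80). The tangent condition forces VR to be normal to HR and since A1 is tangent to NS there, VN ⟂ NS, with radius 6.7, so the center V sits 6.7 in from both sides at V = (40.80, 20.10). That places the tangent points at R = (47.50, 20.10) on HR and N = (40.80, 26.80) on NS. Then |FN| = |N − F| = 48.81.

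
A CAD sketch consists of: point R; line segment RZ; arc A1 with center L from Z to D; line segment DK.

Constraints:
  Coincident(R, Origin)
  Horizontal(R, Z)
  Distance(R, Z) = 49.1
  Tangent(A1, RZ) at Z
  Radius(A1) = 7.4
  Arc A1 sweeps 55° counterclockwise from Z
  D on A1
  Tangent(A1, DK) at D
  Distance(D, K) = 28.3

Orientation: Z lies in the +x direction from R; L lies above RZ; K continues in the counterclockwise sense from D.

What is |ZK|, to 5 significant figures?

34.506

R is at the origin; R and Z share the same y with |RZ| = 49.1 and Z on the +x side, so Z = (49.100, 0.0000). A1 meets RZ tangentially, so LZ is at right angles to RZ, so L = Z + (0, 7.4) = (49.100, 7.4000). On A1, Z sits at bearing -90° from L; a 55° counterclockwise sweep puts D at bearing -35°, so D = L + 7.4·(cos -35°, sin -35°) = (55.162, 3.1555). Since A1 is tangent to DK there, LD ⟂ DK, so DK runs along (−sin -35°, cos -35°); with |DK| = 28.3, K = (71.394, 26.338). Then |ZK| = |K − Z| = 34.506.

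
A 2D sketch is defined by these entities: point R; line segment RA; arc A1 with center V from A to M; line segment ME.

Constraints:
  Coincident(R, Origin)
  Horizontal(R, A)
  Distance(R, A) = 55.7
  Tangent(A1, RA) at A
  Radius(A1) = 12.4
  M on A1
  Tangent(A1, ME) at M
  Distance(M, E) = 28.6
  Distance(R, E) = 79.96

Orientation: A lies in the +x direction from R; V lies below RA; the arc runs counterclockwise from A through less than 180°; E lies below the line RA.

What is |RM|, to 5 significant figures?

52.178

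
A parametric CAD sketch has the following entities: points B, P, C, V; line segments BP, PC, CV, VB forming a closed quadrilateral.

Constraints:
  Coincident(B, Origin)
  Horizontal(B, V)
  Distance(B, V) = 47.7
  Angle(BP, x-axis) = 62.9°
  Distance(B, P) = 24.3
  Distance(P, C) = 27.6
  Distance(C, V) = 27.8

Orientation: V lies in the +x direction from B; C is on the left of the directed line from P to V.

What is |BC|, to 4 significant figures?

46.38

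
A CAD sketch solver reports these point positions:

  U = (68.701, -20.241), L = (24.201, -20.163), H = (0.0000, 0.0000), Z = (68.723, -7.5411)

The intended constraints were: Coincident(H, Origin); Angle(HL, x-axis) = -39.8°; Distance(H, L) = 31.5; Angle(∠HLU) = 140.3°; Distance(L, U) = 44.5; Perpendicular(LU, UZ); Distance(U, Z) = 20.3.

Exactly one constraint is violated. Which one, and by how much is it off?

Distance(U, Z) = 20.3 — off by 7.60.

H = (0.00, 0.00) ✓; HL at -39.80° ✓; |HL| = 31.50 ✓; ∠HLU = 140.3° ✓; |LU| = 44.50 ✓; ∠(LU, UZ) = 90.00° ✓; |UZ| = 12.70 ✗.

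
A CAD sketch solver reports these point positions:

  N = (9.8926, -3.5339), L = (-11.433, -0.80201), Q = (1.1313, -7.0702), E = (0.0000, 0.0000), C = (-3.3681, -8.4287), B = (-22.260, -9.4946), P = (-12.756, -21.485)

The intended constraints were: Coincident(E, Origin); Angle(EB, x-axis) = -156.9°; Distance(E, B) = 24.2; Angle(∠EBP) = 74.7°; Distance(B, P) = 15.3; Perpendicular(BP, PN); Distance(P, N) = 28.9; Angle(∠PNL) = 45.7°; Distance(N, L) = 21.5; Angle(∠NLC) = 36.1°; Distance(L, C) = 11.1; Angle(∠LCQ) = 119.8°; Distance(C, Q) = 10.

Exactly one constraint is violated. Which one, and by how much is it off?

Distance(C, Q) = 10 — off by 5.30.

E = (0.00, 0.00) ✓; EB at -156.9° ✓; |EB| = 24.20 ✓; ∠EBP = 74.70° ✓; |BP| = 15.30 ✓; ∠(BP, PN) = 90.00° ✓; |PN| = 28.90 ✓; ∠PNL = 45.70° ✓; |NL| = 21.50 ✓; ∠NLC = 36.10° ✓; |LC| = 11.10 ✓; ∠LCQ = 119.8° ✓; |CQ| = 4.700 ✗.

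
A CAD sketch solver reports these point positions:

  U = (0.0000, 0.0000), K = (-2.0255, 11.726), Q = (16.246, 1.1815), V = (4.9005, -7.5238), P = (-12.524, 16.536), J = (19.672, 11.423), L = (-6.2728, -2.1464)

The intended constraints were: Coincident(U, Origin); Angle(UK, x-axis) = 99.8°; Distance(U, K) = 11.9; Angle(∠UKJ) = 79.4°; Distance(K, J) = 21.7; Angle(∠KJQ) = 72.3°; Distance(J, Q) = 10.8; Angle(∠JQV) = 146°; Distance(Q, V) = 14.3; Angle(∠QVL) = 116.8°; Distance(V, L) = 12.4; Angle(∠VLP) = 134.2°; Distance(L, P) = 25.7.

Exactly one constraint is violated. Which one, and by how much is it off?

Distance(L, P) = 25.7 — off by 6.00.

U = (0.00, 0.00) ✓; UK at 99.80° ✓; |UK| = 11.90 ✓; ∠UKJ = 79.40° ✓; |KJ| = 21.70 ✓; ∠KJQ = 72.30° ✓; |JQ| = 10.80 ✓; ∠JQV = 146.0° ✓; |QV| = 14.30 ✓; ∠QVL = 116.8° ✓; |VL| = 12.40 ✓; ∠VLP = 134.2° ✓; |LP| = 19.70 ✗.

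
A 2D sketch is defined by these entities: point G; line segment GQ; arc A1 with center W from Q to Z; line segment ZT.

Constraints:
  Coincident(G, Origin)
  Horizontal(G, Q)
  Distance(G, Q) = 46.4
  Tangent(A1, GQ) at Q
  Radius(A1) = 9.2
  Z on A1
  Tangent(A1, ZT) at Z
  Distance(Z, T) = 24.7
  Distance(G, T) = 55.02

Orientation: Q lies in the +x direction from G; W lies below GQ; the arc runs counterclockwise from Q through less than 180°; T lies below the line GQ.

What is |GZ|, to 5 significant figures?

38.971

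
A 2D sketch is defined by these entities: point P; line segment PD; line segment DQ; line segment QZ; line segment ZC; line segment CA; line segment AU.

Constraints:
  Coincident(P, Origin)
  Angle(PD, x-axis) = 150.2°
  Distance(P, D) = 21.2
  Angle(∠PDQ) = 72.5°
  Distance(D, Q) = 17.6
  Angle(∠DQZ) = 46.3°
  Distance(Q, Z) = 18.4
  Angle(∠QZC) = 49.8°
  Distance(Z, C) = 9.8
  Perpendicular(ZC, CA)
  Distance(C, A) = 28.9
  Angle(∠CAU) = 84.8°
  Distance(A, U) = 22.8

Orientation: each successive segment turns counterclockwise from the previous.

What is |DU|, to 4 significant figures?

40.34

ZC is perpendicular to CA, so CA runs at -108.4°; with |CA| = 28.9, A = (-24.86, -21.40). ∠CAU = 84.8° gives AU at -13.20° from the x-axis; with |AU| = 22.8, U = (-2.664, -26.61). Then |DU| = |U − D| = 40.34.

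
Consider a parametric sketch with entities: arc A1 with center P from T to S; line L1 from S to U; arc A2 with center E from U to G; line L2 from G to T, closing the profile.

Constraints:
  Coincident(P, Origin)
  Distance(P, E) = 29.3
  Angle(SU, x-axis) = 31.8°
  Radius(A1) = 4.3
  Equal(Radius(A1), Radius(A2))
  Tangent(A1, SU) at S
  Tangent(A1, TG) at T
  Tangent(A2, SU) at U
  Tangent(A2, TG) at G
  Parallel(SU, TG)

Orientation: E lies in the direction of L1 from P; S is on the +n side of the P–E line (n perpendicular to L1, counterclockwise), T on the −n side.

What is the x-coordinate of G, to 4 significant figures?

27.17

The slot axis is L1's direction at 31.8°, so u = (cos 31.8°, sin 31.8°) = (0.8499, 0.5270) and n = (−sin 31.8°, cos 31.8°) = (-0.5270, 0.8499). P is at the origin and E lies 29.3 along u from P, so E = 29.3·u = (24.90, 15.44). Tangency of A1 to both parallel lines with radius 4.3 puts S and T at P ± 4.3·n: S = (-2.266, 3.655), T = (2.266, -3.655). Equal radii place U and G the same way about E: U = E + 4.3·n = (22.64, 19.09), G = E − 4.3·n = (27.17, 11.79). So G.x = 27.17.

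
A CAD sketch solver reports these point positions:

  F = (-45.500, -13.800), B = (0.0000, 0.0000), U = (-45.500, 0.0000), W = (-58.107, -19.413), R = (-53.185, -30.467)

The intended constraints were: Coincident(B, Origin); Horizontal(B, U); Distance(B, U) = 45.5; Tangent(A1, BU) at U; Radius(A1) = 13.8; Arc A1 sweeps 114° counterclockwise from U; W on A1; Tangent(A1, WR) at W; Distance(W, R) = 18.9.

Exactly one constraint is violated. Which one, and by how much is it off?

Distance(W, R) = 18.9 — off by 6.80.

B = (0.00, 0.00) ✓; B.y = 0.00, U.y = 0.00 ✓; |BU| = 45.50 ✓; ∠(FU, UB) = 90.00° ✓; |FU| = 13.80 ✓; bearing(F→W) − bearing(F→U) = 114.0° ✓; |FW| = 13.80 ✓; ∠(FW, WR) = 90.00° ✓; |WR| = 12.10 ✗.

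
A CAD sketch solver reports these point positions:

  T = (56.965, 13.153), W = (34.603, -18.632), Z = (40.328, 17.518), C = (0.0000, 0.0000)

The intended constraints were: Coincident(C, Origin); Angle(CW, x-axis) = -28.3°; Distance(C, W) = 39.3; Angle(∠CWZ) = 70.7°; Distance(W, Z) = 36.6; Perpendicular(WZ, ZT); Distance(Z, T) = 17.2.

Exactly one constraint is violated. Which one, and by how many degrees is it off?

Perpendicular(WZ, ZT) — off by 5.70°.

C = (0.00, 0.00) ✓; CW at -28.30° ✓; |CW| = 39.30 ✓; ∠CWZ = 70.70° ✓; |WZ| = 36.60 ✓; ∠(WZ, ZT) = 95.70° ✗; |ZT| = 17.20 ✓.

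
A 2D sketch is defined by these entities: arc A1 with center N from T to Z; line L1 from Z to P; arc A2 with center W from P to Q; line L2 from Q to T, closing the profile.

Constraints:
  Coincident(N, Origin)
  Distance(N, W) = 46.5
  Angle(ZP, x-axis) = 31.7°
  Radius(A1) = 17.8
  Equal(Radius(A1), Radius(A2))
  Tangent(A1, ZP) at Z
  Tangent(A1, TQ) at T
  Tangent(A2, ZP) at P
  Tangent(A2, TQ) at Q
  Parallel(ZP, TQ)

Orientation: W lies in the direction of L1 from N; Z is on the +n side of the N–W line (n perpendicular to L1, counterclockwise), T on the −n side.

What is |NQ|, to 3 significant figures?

49.8

The slot axis is L1's direction at 31.7°, so u = (cos 31.7°, sin 31.7°) = (0.851, 0.525) and n = (−sin 31.7°, cos 31.7°) = (-0.525, 0.851). N is at the origin and W lies 46.5 along u from N, so W = 46.5·u = (39.6, 24.4). Tangency of A1 to both parallel lines with radius 17.8 puts Z and T at N ± 17.8·n: Z = (-9.35, 15.1), T = (9.35, -15.1). Equal radii place P and Q the same way about W: P = W + 17.8·n = (30.2, 39.6), Q = W − 17.8·n = (48.9, 9.29). Then |NQ| = |Q − N| = 49.8.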